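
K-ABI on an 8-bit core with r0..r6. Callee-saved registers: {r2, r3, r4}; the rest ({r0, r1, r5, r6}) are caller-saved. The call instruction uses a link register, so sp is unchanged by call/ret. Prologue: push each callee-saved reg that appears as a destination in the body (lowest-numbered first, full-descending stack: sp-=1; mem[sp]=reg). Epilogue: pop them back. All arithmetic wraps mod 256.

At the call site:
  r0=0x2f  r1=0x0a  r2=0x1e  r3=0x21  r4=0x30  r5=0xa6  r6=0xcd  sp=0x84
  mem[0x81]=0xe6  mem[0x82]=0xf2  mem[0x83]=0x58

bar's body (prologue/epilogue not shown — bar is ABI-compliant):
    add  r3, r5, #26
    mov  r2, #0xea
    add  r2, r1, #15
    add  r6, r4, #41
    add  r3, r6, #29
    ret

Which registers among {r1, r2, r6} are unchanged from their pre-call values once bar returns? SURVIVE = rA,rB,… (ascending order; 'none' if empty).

prologue: push r2 → mem[0x83]=0x1e, sp=0x83
prologue: push r3 → mem[0x82]=0x21, sp=0x82
body[0] add  r3, r5, #26 → r3=0xc0
body[1] mov  r2, #0xea → r2=0xea
body[2] add  r2, r1, #15 → r2=0x19
body[3] add  r6, r4, #41 → r6=0x59
body[4] add  r3, r6, #29 → r3=0x76
epilogue: pop r3=0x21, sp=0x83
epilogue: pop r2=0x1e, sp=0x84
r1: caller-saved, written=False
r2: callee-saved, written=True
r6: caller-saved, written=True

SURVIVE = r1,r2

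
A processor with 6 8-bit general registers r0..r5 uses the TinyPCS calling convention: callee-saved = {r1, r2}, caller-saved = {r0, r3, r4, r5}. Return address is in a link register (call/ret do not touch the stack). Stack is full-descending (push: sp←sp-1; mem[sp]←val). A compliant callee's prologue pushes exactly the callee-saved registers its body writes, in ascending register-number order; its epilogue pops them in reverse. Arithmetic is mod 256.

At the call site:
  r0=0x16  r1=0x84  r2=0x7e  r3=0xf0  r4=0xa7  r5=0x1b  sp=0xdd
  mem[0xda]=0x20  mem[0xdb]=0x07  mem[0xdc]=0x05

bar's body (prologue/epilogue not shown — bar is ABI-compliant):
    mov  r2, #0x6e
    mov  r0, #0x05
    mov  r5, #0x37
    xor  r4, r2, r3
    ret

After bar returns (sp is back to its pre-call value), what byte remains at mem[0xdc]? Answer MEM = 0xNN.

prologue: push r2 -> mem[0xdc]=0x7e, sp=0xdc
body[0] mov  r2, #0x6e -> r2=0x6e
body[1] mov  r0, #0x05 -> r0=0x05
body[2] mov  r5, #0x37 -> r5=0x37
body[3] xor  r4, r2, r3 -> r4=0x9e
epilogue: pop r2=0x7e, sp=0xdd
prologue pushed ['r2'] at ['0xdc']

MEM = 0x7e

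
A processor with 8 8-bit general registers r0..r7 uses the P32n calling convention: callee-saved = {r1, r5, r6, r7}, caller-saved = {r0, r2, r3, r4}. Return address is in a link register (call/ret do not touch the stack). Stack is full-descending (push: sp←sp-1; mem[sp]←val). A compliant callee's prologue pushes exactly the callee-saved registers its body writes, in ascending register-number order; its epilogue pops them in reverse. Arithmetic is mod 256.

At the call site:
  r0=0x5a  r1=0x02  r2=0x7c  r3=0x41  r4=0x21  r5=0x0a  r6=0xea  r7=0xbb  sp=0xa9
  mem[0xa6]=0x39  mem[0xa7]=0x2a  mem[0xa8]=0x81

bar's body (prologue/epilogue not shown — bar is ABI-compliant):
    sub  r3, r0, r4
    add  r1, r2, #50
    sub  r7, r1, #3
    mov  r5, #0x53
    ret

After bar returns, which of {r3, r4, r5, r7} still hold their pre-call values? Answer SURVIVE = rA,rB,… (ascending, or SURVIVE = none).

prologue: push r1 -> mem[0xa8]=0x02, sp=0xa8
prologue: push r5 -> mem[0xa7]=0x0a, sp=0xa7
prologue: push r7 -> mem[0xa6]=0xbb, sp=0xa6
body[0] sub  r3, r0, r4 -> r3=0x39
body[1] add  r1, r2, #50 -> r1=0xae
body[2] sub  r7, r1, #3 -> r7=0xab
body[3] mov  r5, #0x53 -> r5=0x53
epilogue: pop r7=0xbb, sp=0xa7
epilogue: pop r5=0x0a, sp=0xa8
epilogue: pop r1=0x02, sp=0xa9
r3: caller-saved, written=True
r4: caller-saved, written=False
r5: callee-saved, written=True
r7: callee-saved, written=True

SURVIVE = r4,r5,r7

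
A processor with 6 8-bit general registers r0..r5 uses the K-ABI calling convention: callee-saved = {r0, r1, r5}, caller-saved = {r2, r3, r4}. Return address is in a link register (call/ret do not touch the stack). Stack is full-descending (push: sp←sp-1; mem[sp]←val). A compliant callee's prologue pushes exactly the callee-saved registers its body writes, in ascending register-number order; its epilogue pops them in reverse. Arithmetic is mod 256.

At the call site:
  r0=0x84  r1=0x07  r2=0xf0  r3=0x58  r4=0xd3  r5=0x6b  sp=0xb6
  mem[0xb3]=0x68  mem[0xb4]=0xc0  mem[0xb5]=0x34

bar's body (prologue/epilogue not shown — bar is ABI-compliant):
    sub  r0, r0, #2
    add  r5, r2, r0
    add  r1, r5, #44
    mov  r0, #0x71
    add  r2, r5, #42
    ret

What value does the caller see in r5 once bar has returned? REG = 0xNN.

REG = 0x6b

prologue: push r0 → mem[0xb5]=0x84, sp=0xb5
prologue: push r1 → mem[0xb4]=0x07, sp=0xb4
prologue: push r5 → mem[0xb3]=0x6b, sp=0xb3
body[0] sub  r0, r0, #2 → r0=0x82
body[1] add  r5, r2, r0 → r5=0x72
body[2] add  r1, r5, #44 → r1=0x9e
body[3] mov  r0, #0x71 → r0=0x71
body[4] add  r2, r5, #42 → r2=0x9c
epilogue: pop r5=0x6b, sp=0xb4
epilogue: pop r1=0x07, sp=0xb5
epilogue: pop r0=0x84, sp=0xb6
r5 is callee-saved → restored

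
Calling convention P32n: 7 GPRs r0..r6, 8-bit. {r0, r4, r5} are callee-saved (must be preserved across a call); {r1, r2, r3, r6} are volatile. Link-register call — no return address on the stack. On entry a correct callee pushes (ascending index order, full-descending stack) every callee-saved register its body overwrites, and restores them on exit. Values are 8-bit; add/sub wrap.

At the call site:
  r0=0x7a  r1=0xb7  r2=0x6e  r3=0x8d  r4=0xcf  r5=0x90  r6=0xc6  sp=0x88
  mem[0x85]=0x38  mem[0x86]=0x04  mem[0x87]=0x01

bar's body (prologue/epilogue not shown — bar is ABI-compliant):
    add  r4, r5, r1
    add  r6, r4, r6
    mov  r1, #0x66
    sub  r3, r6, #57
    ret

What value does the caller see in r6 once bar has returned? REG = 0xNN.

prologue: push r4 -> mem[0x87]=0xcf, sp=0x87
body[0] add  r4, r5, r1 -> r4=0x47
body[1] add  r6, r4, r6 -> r6=0x0d
body[2] mov  r1, #0x66 -> r1=0x66
body[3] sub  r3, r6, #57 -> r3=0xd4
epilogue: pop r4=0xcf, sp=0x88
r6 is caller-saved -> body value

REG = 0x0d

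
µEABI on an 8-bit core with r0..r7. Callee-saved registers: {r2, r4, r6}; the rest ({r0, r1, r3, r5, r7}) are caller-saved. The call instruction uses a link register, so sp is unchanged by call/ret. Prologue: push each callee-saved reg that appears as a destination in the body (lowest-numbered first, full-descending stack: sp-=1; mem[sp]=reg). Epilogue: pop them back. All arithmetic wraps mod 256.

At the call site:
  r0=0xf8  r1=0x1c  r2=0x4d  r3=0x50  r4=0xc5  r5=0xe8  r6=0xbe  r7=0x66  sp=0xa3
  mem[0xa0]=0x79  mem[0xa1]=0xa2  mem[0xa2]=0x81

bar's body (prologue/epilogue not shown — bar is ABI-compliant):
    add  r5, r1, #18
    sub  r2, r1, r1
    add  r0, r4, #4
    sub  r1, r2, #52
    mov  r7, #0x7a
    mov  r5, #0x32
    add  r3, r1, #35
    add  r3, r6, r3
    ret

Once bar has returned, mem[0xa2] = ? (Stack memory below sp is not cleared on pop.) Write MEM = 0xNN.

MEM = 0x4d

prologue: push r2 → mem[0xa2]=0x4d, sp=0xa2
body[0] add  r5, r1, #18 → r5=0x2e
body[1] sub  r2, r1, r1 → r2=0x00
body[2] add  r0, r4, #4 → r0=0xc9
body[3] sub  r1, r2, #52 → r1=0xcc
body[4] mov  r7, #0x7a → r7=0x7a
body[5] mov  r5, #0x32 → r5=0x32
body[6] add  r3, r1, #35 → r3=0xef
body[7] add  r3, r6, r3 → r3=0xad
epilogue: pop r2=0x4d, sp=0xa3
prologue pushed ['r2'] at ['0xa2']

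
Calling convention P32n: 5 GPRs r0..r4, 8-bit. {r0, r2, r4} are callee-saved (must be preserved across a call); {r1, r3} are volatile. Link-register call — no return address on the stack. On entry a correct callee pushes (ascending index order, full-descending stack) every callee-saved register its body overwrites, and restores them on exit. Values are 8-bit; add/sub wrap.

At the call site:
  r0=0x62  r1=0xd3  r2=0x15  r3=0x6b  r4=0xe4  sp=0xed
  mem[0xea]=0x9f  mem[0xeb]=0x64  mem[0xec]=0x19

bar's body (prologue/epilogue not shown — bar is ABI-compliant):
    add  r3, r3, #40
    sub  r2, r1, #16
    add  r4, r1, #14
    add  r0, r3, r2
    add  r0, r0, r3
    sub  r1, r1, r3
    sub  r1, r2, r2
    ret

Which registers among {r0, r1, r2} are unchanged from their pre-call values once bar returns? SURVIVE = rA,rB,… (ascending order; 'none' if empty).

SURVIVE = r0,r2

prologue: push r0 -> mem[0xec]=0x62, sp=0xec
prologue: push r2 -> mem[0xeb]=0x15, sp=0xeb
prologue: push r4 -> mem[0xea]=0xe4, sp=0xea
body[0] add  r3, r3, #40 -> r3=0x93
body[1] sub  r2, r1, #16 -> r2=0xc3
body[2] add  r4, r1, #14 -> r4=0xe1
body[3] add  r0, r3, r2 -> r0=0x56
body[4] add  r0, r0, r3 -> r0=0xe9
body[5] sub  r1, r1, r3 -> r1=0x40
body[6] sub  r1, r2, r2 -> r1=0x00
epilogue: pop r4=0xe4, sp=0xeb
epilogue: pop r2=0x15, sp=0xec
epilogue: pop r0=0x62, sp=0xed
r0: callee-saved, written=True
r1: caller-saved, written=True
r2: callee-saved, written=True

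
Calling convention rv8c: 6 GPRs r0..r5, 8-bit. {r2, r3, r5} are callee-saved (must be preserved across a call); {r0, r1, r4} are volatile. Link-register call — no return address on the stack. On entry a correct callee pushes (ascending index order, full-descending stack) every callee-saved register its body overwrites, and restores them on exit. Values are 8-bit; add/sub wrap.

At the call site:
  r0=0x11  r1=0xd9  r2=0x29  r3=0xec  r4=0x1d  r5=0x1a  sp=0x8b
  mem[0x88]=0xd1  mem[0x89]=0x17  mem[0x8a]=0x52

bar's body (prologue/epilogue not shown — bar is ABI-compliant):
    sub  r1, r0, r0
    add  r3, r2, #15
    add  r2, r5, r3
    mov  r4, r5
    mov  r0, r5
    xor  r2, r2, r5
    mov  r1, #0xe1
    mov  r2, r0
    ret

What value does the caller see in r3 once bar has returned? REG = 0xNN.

prologue: push r2 -> mem[0x8a]=0x29, sp=0x8a
prologue: push r3 -> mem[0x89]=0xec, sp=0x89
body[0] sub  r1, r0, r0 -> r1=0x00
body[1] add  r3, r2, #15 -> r3=0x38
body[2] add  r2, r5, r3 -> r2=0x52
body[3] mov  r4, r5 -> r4=0x1a
body[4] mov  r0, r5 -> r0=0x1a
body[5] xor  r2, r2, r5 -> r2=0x48
body[6] mov  r1, #0xe1 -> r1=0xe1
body[7] mov  r2, r0 -> r2=0x1a
epilogue: pop r3=0xec, sp=0x8a
epilogue: pop r2=0x29, sp=0x8b
r3 is callee-saved -> restored

REG = 0xec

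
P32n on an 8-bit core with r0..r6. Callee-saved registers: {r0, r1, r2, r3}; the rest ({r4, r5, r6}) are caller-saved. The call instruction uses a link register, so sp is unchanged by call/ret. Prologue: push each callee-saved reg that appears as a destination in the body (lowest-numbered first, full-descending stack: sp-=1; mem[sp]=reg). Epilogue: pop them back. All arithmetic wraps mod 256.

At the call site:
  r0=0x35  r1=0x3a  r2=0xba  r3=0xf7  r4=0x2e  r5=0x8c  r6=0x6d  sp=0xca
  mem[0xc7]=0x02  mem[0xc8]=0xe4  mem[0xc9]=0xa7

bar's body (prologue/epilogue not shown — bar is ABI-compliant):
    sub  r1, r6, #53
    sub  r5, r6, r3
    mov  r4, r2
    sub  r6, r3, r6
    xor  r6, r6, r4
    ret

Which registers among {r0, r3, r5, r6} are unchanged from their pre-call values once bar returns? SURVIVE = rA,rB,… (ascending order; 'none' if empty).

prologue: push r1 → mem[0xc9]=0x3a, sp=0xc9
body[0] sub  r1, r6, #53 → r1=0x38
body[1] sub  r5, r6, r3 → r5=0x76
body[2] mov  r4, r2 → r4=0xba
body[3] sub  r6, r3, r6 → r6=0x8a
body[4] xor  r6, r6, r4 → r6=0x30
epilogue: pop r1=0x3a, sp=0xca
r0: callee-saved, written=False
r3: callee-saved, written=False
r5: caller-saved, written=True
r6: caller-saved, written=True

SURVIVE = r0,r3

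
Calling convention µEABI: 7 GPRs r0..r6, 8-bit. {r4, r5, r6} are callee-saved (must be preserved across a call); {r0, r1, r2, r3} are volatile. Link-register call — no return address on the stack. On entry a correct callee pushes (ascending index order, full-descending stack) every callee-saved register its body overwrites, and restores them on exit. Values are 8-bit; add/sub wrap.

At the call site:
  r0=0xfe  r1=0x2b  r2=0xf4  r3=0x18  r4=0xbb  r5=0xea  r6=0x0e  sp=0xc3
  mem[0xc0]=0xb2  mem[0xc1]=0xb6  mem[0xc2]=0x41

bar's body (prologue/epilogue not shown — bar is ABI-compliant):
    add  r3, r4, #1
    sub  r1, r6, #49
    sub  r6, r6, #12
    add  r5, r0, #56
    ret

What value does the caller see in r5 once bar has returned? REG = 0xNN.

REG = 0xea

prologue: push r5 → mem[0xc2]=0xea, sp=0xc2
prologue: push r6 → mem[0xc1]=0x0e, sp=0xc1
body[0] add  r3, r4, #1 → r3=0xbc
body[1] sub  r1, r6, #49 → r1=0xdd
body[2] sub  r6, r6, #12 → r6=0x02
body[3] add  r5, r0, #56 → r5=0x36
epilogue: pop r6=0x0e, sp=0xc2
epilogue: pop r5=0xea, sp=0xc3
r5 is callee-saved → restored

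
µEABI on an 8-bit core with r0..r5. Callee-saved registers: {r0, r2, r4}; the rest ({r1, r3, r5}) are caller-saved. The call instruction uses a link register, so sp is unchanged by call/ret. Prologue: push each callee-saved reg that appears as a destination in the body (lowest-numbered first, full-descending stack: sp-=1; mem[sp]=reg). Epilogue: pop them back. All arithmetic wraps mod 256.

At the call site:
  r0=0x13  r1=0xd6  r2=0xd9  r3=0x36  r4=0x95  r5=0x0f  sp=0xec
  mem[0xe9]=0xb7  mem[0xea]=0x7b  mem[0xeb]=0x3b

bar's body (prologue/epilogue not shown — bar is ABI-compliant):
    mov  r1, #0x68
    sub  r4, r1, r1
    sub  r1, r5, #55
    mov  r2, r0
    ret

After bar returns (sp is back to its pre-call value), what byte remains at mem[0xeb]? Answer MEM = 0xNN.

prologue: push r2 -> mem[0xeb]=0xd9, sp=0xeb
prologue: push r4 -> mem[0xea]=0x95, sp=0xea
body[0] mov  r1, #0x68 -> r1=0x68
body[1] sub  r4, r1, r1 -> r4=0x00
body[2] sub  r1, r5, #55 -> r1=0xd8
body[3] mov  r2, r0 -> r2=0x13
epilogue: pop r4=0x95, sp=0xeb
epilogue: pop r2=0xd9, sp=0xec
prologue pushed ['r2', 'r4'] at ['0xeb', '0xea']

MEM = 0xd9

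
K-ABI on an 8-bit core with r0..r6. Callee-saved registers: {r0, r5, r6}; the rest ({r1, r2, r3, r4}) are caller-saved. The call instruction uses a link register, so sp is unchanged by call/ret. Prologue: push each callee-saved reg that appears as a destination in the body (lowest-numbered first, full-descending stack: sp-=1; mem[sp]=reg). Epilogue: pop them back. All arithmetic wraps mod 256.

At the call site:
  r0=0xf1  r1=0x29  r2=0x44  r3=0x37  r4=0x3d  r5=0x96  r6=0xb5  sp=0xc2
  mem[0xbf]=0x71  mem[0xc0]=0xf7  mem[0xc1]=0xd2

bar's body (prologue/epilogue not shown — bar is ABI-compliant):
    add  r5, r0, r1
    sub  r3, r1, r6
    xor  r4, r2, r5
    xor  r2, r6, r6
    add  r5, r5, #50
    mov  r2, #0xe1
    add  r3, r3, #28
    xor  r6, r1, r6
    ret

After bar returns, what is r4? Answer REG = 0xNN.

REG = 0x5e

prologue: push r5 -> mem[0xc1]=0x96, sp=0xc1
prologue: push r6 -> mem[0xc0]=0xb5, sp=0xc0
body[0] add  r5, r0, r1 -> r5=0x1a
body[1] sub  r3, r1, r6 -> r3=0x74
body[2] xor  r4, r2, r5 -> r4=0x5e
body[3] xor  r2, r6, r6 -> r2=0x00
body[4] add  r5, r5, #50 -> r5=0x4c
body[5] mov  r2, #0xe1 -> r2=0xe1
body[6] add  r3, r3, #28 -> r3=0x90
body[7] xor  r6, r1, r6 -> r6=0x9c
epilogue: pop r6=0xb5, sp=0xc1
epilogue: pop r5=0x96, sp=0xc2
r4 is caller-saved -> body value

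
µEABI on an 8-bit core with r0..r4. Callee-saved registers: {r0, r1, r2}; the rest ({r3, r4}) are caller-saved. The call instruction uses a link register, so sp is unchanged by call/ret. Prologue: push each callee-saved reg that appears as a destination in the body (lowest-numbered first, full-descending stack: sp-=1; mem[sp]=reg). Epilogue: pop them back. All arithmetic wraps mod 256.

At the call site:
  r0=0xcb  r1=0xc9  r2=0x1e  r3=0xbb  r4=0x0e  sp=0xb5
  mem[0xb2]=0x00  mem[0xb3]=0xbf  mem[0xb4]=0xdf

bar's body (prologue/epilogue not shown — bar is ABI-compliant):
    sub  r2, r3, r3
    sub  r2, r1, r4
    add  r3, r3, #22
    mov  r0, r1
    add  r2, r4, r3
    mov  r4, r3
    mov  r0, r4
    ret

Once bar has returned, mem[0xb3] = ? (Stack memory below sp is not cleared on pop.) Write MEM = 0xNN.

prologue: push r0 → mem[0xb4]=0xcb, sp=0xb4
prologue: push r2 → mem[0xb3]=0x1e, sp=0xb3
body[0] sub  r2, r3, r3 → r2=0x00
body[1] sub  r2, r1, r4 → r2=0xbb
body[2] add  r3, r3, #22 → r3=0xd1
body[3] mov  r0, r1 → r0=0xc9
body[4] add  r2, r4, r3 → r2=0xdf
body[5] mov  r4, r3 → r4=0xd1
body[6] mov  r0, r4 → r0=0xd1
epilogue: pop r2=0x1e, sp=0xb4
epilogue: pop r0=0xcb, sp=0xb5
prologue pushed ['r0', 'r2'] at ['0xb4', '0xb3']

MEM = 0x1e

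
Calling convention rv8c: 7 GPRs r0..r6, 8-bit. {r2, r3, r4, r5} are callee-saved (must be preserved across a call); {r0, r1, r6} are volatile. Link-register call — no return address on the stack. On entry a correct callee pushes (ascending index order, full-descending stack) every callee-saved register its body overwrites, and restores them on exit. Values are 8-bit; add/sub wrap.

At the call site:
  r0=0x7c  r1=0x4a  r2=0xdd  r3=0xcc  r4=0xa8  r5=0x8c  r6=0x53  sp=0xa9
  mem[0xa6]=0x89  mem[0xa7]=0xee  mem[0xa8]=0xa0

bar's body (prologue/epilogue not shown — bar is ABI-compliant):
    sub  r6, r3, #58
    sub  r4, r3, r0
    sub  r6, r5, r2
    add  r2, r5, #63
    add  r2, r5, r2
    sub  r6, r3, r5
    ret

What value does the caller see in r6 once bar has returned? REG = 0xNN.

REG = 0x40

prologue: push r2 → mem[0xa8]=0xdd, sp=0xa8
prologue: push r4 → mem[0xa7]=0xa8, sp=0xa7
body[0] sub  r6, r3, #58 → r6=0x92
body[1] sub  r4, r3, r0 → r4=0x50
body[2] sub  r6, r5, r2 → r6=0xaf
body[3] add  r2, r5, #63 → r2=0xcb
body[4] add  r2, r5, r2 → r2=0x57
body[5] sub  r6, r3, r5 → r6=0x40
epilogue: pop r4=0xa8, sp=0xa8
epilogue: pop r2=0xdd, sp=0xa9
r6 is caller-saved → body value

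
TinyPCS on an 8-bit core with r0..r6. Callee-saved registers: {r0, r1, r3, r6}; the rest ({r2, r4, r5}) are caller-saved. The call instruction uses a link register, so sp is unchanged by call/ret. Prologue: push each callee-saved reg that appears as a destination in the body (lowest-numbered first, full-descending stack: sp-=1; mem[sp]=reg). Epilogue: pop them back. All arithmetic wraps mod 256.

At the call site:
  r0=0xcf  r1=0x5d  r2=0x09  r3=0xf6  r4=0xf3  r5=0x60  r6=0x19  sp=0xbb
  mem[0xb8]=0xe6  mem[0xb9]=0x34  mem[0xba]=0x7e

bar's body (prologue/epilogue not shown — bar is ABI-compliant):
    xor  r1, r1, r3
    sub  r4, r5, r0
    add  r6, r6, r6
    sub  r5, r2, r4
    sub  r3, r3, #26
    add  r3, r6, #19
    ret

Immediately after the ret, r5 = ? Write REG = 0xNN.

REG = 0x78

prologue: push r1 → mem[0xba]=0x5d, sp=0xba
prologue: push r3 → mem[0xb9]=0xf6, sp=0xb9
prologue: push r6 → mem[0xb8]=0x19, sp=0xb8
body[0] xor  r1, r1, r3 → r1=0xab
body[1] sub  r4, r5, r0 → r4=0x91
body[2] add  r6, r6, r6 → r6=0x32
body[3] sub  r5, r2, r4 → r5=0x78
body[4] sub  r3, r3, #26 → r3=0xdc
body[5] add  r3, r6, #19 → r3=0x45
epilogue: pop r6=0x19, sp=0xb9
epilogue: pop r3=0xf6, sp=0xba
epilogue: pop r1=0x5d, sp=0xbb
r5 is caller-saved → body value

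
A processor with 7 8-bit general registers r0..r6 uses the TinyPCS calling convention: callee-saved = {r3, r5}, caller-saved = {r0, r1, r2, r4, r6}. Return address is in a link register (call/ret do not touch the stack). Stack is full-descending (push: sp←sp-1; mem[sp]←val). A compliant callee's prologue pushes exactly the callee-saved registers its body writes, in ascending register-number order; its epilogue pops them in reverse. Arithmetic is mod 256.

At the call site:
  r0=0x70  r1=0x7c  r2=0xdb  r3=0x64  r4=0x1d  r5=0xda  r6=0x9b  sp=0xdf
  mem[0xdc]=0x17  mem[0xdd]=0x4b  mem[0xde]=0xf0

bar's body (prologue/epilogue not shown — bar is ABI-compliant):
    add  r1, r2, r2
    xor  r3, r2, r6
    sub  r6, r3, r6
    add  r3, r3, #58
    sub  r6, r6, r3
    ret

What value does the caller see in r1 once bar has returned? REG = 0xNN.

prologue: push r3 -> mem[0xde]=0x64, sp=0xde
body[0] add  r1, r2, r2 -> r1=0xb6
body[1] xor  r3, r2, r6 -> r3=0x40
body[2] sub  r6, r3, r6 -> r6=0xa5
body[3] add  r3, r3, #58 -> r3=0x7a
body[4] sub  r6, r6, r3 -> r6=0x2b
epilogue: pop r3=0x64, sp=0xdf
r1 is caller-saved -> body value

REG = 0xb6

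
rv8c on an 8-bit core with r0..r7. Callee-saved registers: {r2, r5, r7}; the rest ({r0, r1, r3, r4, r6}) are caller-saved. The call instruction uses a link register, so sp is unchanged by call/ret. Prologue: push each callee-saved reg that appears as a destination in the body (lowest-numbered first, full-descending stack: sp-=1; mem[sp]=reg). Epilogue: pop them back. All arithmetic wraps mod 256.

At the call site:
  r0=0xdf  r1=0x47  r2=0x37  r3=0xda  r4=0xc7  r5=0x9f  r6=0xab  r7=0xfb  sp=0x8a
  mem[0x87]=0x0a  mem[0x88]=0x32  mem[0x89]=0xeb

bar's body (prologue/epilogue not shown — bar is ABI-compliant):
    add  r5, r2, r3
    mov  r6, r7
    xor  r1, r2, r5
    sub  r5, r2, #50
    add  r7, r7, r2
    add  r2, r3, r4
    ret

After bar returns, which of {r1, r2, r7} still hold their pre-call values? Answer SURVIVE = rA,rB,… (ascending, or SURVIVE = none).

SURVIVE = r2,r7

prologue: push r2 → mem[0x89]=0x37, sp=0x89
prologue: push r5 → mem[0x88]=0x9f, sp=0x88
prologue: push r7 → mem[0x87]=0xfb, sp=0x87
body[0] add  r5, r2, r3 → r5=0x11
body[1] mov  r6, r7 → r6=0xfb
body[2] xor  r1, r2, r5 → r1=0x26
body[3] sub  r5, r2, #50 → r5=0x05
body[4] add  r7, r7, r2 → r7=0x32
body[5] add  r2, r3, r4 → r2=0xa1
epilogue: pop r7=0xfb, sp=0x88
epilogue: pop r5=0x9f, sp=0x89
epilogue: pop r2=0x37, sp=0x8a
r1: caller-saved, written=True
r2: callee-saved, written=True
r7: callee-saved, written=True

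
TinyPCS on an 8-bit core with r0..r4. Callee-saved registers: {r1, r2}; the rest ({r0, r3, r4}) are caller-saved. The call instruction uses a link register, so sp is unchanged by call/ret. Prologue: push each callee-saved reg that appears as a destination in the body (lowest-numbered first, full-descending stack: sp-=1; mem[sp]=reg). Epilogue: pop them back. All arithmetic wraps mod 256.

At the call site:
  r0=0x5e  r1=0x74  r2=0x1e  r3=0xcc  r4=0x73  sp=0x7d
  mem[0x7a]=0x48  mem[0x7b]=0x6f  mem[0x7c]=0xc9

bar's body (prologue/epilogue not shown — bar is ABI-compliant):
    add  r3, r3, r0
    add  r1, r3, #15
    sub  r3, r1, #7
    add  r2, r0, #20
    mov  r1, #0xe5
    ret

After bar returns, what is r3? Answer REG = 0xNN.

REG = 0x32

prologue: push r1 → mem[0x7c]=0x74, sp=0x7c
prologue: push r2 → mem[0x7b]=0x1e, sp=0x7b
body[0] add  r3, r3, r0 → r3=0x2a
body[1] add  r1, r3, #15 → r1=0x39
body[2] sub  r3, r1, #7 → r3=0x32
body[3] add  r2, r0, #20 → r2=0x72
body[4] mov  r1, #0xe5 → r1=0xe5
epilogue: pop r2=0x1e, sp=0x7c
epilogue: pop r1=0x74, sp=0x7d
r3 is caller-saved → body value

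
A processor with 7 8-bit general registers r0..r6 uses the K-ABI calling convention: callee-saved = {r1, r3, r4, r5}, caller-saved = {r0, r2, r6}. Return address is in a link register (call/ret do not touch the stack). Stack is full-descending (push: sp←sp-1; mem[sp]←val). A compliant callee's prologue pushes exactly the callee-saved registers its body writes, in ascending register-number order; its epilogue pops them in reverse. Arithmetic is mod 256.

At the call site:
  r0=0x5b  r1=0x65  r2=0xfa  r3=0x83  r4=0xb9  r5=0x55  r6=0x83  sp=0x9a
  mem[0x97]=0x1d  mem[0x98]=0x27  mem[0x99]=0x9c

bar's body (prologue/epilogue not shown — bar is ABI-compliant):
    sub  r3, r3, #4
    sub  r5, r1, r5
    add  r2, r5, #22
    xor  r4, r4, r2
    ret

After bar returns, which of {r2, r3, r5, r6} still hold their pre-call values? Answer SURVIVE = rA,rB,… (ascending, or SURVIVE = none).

prologue: push r3 -> mem[0x99]=0x83, sp=0x99
prologue: push r4 -> mem[0x98]=0xb9, sp=0x98
prologue: push r5 -> mem[0x97]=0x55, sp=0x97
body[0] sub  r3, r3, #4 -> r3=0x7f
body[1] sub  r5, r1, r5 -> r5=0x10
body[2] add  r2, r5, #22 -> r2=0x26
body[3] xor  r4, r4, r2 -> r4=0x9f
epilogue: pop r5=0x55, sp=0x98
epilogue: pop r4=0xb9, sp=0x99
epilogue: pop r3=0x83, sp=0x9a
r2: caller-saved, written=True
r3: callee-saved, written=True
r5: callee-saved, written=True
r6: caller-saved, written=False

SURVIVE = r3,r5,r6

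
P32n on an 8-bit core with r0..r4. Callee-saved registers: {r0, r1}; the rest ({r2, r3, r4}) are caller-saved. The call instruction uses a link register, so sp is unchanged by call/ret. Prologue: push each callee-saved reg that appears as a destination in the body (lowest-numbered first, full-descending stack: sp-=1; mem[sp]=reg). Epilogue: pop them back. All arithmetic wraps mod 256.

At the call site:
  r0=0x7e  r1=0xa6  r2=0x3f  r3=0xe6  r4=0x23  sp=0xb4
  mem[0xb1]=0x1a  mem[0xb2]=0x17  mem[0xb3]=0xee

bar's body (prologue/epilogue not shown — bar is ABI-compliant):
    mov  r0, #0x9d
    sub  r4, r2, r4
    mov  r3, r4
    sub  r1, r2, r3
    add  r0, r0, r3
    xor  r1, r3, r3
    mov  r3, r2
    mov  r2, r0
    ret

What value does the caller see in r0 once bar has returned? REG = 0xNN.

prologue: push r0 -> mem[0xb3]=0x7e, sp=0xb3
prologue: push r1 -> mem[0xb2]=0xa6, sp=0xb2
body[0] mov  r0, #0x9d -> r0=0x9d
body[1] sub  r4, r2, r4 -> r4=0x1c
body[2] mov  r3, r4 -> r3=0x1c
body[3] sub  r1, r2, r3 -> r1=0x23
body[4] add  r0, r0, r3 -> r0=0xb9
body[5] xor  r1, r3, r3 -> r1=0x00
body[6] mov  r3, r2 -> r3=0x3f
body[7] mov  r2, r0 -> r2=0xb9
epilogue: pop r1=0xa6, sp=0xb3
epilogue: pop r0=0x7e, sp=0xb4
r0 is callee-saved -> restored

REG = 0x7e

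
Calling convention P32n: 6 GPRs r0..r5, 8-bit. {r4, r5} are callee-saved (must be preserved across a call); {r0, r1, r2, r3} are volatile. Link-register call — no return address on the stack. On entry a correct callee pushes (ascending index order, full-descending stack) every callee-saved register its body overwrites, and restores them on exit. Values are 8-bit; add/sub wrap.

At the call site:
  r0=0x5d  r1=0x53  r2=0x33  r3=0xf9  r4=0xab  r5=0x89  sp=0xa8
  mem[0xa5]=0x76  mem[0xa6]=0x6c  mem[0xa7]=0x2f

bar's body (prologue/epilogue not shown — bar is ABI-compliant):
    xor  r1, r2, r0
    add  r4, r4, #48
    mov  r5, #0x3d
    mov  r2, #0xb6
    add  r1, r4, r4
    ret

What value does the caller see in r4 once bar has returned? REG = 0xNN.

REG = 0xab

prologue: push r4 → mem[0xa7]=0xab, sp=0xa7
prologue: push r5 → mem[0xa6]=0x89, sp=0xa6
body[0] xor  r1, r2, r0 → r1=0x6e
body[1] add  r4, r4, #48 → r4=0xdb
body[2] mov  r5, #0x3d → r5=0x3d
body[3] mov  r2, #0xb6 → r2=0xb6
body[4] add  r1, r4, r4 → r1=0xb6
epilogue: pop r5=0x89, sp=0xa7
epilogue: pop r4=0xab, sp=0xa8
r4 is callee-saved → restored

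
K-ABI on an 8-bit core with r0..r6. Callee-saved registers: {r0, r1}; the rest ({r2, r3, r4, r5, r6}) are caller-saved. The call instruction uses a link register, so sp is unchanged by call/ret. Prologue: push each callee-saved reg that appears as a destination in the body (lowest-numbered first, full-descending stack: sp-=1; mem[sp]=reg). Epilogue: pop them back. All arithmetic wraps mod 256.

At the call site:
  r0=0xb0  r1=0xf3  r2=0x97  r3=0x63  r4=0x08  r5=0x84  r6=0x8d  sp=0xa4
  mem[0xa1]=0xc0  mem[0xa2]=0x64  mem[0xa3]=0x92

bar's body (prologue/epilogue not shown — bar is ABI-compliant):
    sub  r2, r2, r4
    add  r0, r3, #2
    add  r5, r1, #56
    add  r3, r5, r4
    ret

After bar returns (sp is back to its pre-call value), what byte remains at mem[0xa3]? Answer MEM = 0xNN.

prologue: push r0 → mem[0xa3]=0xb0, sp=0xa3
body[0] sub  r2, r2, r4 → r2=0x8f
body[1] add  r0, r3, #2 → r0=0x65
body[2] add  r5, r1, #56 → r5=0x2b
body[3] add  r3, r5, r4 → r3=0x33
epilogue: pop r0=0xb0, sp=0xa4
prologue pushed ['r0'] at ['0xa3']

MEM = 0xb0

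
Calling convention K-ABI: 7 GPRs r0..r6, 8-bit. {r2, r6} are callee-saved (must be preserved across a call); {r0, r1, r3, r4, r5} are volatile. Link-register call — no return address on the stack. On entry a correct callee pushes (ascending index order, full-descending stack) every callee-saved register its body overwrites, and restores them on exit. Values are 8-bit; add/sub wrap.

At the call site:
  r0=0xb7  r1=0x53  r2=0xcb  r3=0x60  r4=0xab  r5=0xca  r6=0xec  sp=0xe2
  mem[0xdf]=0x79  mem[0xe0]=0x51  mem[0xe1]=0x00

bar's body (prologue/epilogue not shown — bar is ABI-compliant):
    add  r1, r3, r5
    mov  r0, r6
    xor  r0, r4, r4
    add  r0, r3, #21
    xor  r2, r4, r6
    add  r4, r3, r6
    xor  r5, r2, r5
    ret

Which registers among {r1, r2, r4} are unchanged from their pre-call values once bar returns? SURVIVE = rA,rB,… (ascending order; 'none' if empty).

SURVIVE = r2

prologue: push r2 → mem[0xe1]=0xcb, sp=0xe1
body[0] add  r1, r3, r5 → r1=0x2a
body[1] mov  r0, r6 → r0=0xec
body[2] xor  r0, r4, r4 → r0=0x00
body[3] add  r0, r3, #21 → r0=0x75
body[4] xor  r2, r4, r6 → r2=0x47
body[5] add  r4, r3, r6 → r4=0x4c
body[6] xor  r5, r2, r5 → r5=0x8d
epilogue: pop r2=0xcb, sp=0xe2
r1: caller-saved, written=True
r2: callee-saved, written=True
r4: caller-saved, written=True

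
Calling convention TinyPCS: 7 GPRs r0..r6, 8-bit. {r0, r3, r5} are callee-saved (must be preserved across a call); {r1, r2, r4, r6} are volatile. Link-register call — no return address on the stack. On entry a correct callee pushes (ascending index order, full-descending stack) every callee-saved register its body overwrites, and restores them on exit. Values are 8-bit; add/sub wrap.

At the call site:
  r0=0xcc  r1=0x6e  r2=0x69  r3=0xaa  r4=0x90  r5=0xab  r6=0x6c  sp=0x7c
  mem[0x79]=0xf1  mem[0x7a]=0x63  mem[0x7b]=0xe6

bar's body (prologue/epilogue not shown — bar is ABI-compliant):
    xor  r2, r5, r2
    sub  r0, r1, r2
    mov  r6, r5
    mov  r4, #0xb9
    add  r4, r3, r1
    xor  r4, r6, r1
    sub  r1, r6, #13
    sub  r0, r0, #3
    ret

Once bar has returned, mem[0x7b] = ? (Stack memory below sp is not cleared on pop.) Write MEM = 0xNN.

MEM = 0xcc

prologue: push r0 -> mem[0x7b]=0xcc, sp=0x7b
body[0] xor  r2, r5, r2 -> r2=0xc2
body[1] sub  r0, r1, r2 -> r0=0xac
body[2] mov  r6, r5 -> r6=0xab
body[3] mov  r4, #0xb9 -> r4=0xb9
body[4] add  r4, r3, r1 -> r4=0x18
body[5] xor  r4, r6, r1 -> r4=0xc5
body[6] sub  r1, r6, #13 -> r1=0x9e
body[7] sub  r0, r0, #3 -> r0=0xa9
epilogue: pop r0=0xcc, sp=0x7c
prologue pushed ['r0'] at ['0x7b']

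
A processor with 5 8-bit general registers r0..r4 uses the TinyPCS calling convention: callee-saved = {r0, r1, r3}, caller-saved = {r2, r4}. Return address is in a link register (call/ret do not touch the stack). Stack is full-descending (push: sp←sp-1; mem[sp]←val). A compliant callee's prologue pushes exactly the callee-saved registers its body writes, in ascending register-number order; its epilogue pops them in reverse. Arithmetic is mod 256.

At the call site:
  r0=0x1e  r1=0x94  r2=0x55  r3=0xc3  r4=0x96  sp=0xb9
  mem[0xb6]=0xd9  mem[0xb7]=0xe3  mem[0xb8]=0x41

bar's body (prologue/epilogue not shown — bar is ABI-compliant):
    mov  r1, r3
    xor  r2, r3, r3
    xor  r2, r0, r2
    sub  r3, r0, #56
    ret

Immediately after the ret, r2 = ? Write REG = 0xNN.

prologue: push r1 -> mem[0xb8]=0x94, sp=0xb8
prologue: push r3 -> mem[0xb7]=0xc3, sp=0xb7
body[0] mov  r1, r3 -> r1=0xc3
body[1] xor  r2, r3, r3 -> r2=0x00
body[2] xor  r2, r0, r2 -> r2=0x1e
body[3] sub  r3, r0, #56 -> r3=0xe6
epilogue: pop r3=0xc3, sp=0xb8
epilogue: pop r1=0x94, sp=0xb9
r2 is caller-saved -> body value

REG = 0x1e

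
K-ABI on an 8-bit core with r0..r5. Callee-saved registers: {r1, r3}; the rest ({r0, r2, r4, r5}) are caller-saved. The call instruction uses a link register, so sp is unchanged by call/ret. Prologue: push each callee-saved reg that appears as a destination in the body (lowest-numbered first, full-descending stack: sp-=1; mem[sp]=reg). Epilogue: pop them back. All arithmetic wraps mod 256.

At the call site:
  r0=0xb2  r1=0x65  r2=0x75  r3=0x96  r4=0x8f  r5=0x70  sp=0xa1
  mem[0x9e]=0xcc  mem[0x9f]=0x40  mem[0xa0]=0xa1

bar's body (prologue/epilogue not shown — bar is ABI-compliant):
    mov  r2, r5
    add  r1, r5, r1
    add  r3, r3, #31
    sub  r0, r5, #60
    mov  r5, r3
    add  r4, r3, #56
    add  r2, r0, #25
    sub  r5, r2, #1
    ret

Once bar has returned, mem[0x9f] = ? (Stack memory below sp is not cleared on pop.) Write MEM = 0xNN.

prologue: push r1 -> mem[0xa0]=0x65, sp=0xa0
prologue: push r3 -> mem[0x9f]=0x96, sp=0x9f
body[0] mov  r2, r5 -> r2=0x70
body[1] add  r1, r5, r1 -> r1=0xd5
body[2] add  r3, r3, #31 -> r3=0xb5
body[3] sub  r0, r5, #60 -> r0=0x34
body[4] mov  r5, r3 -> r5=0xb5
body[5] add  r4, r3, #56 -> r4=0xed
body[6] add  r2, r0, #25 -> r2=0x4d
body[7] sub  r5, r2, #1 -> r5=0x4c
epilogue: pop r3=0x96, sp=0xa0
epilogue: pop r1=0x65, sp=0xa1
prologue pushed ['r1', 'r3'] at ['0xa0', '0x9f']

MEM = 0x96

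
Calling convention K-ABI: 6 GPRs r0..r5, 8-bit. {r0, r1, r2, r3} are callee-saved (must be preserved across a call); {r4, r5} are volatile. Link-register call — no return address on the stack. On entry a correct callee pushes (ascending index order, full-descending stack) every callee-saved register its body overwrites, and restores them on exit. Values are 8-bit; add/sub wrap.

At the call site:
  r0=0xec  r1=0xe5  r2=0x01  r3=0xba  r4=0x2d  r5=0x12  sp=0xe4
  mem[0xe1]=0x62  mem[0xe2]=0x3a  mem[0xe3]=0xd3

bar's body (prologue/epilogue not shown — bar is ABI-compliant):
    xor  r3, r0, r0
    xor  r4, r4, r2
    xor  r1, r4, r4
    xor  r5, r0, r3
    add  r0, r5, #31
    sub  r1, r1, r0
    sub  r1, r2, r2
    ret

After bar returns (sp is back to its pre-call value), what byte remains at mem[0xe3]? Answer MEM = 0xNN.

prologue: push r0 -> mem[0xe3]=0xec, sp=0xe3
prologue: push r1 -> mem[0xe2]=0xe5, sp=0xe2
prologue: push r3 -> mem[0xe1]=0xba, sp=0xe1
body[0] xor  r3, r0, r0 -> r3=0x00
body[1] xor  r4, r4, r2 -> r4=0x2c
body[2] xor  r1, r4, r4 -> r1=0x00
body[3] xor  r5, r0, r3 -> r5=0xec
body[4] add  r0, r5, #31 -> r0=0x0b
body[5] sub  r1, r1, r0 -> r1=0xf5
body[6] sub  r1, r2, r2 -> r1=0x00
epilogue: pop r3=0xba, sp=0xe2
epilogue: pop r1=0xe5, sp=0xe3
epilogue: pop r0=0xec, sp=0xe4
prologue pushed ['r0', 'r1', 'r3'] at ['0xe3', '0xe2', '0xe1']

MEM = 0xec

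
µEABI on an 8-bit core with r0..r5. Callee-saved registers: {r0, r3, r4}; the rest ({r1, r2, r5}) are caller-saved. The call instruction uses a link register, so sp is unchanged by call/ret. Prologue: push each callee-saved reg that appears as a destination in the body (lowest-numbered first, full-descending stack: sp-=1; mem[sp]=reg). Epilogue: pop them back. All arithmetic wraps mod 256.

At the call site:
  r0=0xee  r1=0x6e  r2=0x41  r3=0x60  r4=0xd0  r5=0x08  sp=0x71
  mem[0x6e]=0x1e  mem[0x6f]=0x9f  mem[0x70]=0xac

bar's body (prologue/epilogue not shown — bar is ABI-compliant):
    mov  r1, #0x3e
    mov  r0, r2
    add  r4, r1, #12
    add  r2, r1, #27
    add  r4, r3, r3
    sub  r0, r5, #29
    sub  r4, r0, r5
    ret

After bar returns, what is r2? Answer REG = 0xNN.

REG = 0x59

prologue: push r0 → mem[0x70]=0xee, sp=0x70
prologue: push r4 → mem[0x6f]=0xd0, sp=0x6f
body[0] mov  r1, #0x3e → r1=0x3e
body[1] mov  r0, r2 → r0=0x41
body[2] add  r4, r1, #12 → r4=0x4a
body[3] add  r2, r1, #27 → r2=0x59
body[4] add  r4, r3, r3 → r4=0xc0
body[5] sub  r0, r5, #29 → r0=0xeb
body[6] sub  r4, r0, r5 → r4=0xe3
epilogue: pop r4=0xd0, sp=0x70
epilogue: pop r0=0xee, sp=0x71
r2 is caller-saved → body value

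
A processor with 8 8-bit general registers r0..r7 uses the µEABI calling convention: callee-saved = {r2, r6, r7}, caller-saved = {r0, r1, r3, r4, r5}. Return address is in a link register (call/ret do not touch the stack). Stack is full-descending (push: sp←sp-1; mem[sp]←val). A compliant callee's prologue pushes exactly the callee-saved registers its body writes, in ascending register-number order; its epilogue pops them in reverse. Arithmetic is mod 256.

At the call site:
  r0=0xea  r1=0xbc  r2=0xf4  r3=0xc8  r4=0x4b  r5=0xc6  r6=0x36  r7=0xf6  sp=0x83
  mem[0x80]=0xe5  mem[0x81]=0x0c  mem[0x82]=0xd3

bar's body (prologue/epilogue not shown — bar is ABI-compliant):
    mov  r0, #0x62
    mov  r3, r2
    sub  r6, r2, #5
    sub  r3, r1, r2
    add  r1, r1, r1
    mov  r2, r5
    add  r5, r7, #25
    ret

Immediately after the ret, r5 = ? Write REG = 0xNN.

REG = 0x0f

prologue: push r2 → mem[0x82]=0xf4, sp=0x82
prologue: push r6 → mem[0x81]=0x36, sp=0x81
body[0] mov  r0, #0x62 → r0=0x62
body[1] mov  r3, r2 → r3=0xf4
body[2] sub  r6, r2, #5 → r6=0xef
body[3] sub  r3, r1, r2 → r3=0xc8
body[4] add  r1, r1, r1 → r1=0x78
body[5] mov  r2, r5 → r2=0xc6
body[6] add  r5, r7, #25 → r5=0x0f
epilogue: pop r6=0x36, sp=0x82
epilogue: pop r2=0xf4, sp=0x83
r5 is caller-saved → body value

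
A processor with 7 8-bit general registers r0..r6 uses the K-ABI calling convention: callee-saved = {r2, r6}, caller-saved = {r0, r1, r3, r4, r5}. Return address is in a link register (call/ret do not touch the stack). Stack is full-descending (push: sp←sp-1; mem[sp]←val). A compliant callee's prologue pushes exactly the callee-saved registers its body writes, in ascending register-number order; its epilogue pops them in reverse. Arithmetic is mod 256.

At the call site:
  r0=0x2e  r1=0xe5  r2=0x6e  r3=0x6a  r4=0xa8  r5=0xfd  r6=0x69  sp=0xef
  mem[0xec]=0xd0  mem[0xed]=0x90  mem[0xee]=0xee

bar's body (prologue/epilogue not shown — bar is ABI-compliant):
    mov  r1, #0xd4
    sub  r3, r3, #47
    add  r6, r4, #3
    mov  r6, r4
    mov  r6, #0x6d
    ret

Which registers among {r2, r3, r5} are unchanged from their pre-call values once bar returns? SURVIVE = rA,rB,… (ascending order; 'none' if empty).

prologue: push r6 -> mem[0xee]=0x69, sp=0xee
body[0] mov  r1, #0xd4 -> r1=0xd4
body[1] sub  r3, r3, #47 -> r3=0x3b
body[2] add  r6, r4, #3 -> r6=0xab
body[3] mov  r6, r4 -> r6=0xa8
body[4] mov  r6, #0x6d -> r6=0x6d
epilogue: pop r6=0x69, sp=0xef
r2: callee-saved, written=False
r3: caller-saved, written=True
r5: caller-saved, written=False

SURVIVE = r2,r5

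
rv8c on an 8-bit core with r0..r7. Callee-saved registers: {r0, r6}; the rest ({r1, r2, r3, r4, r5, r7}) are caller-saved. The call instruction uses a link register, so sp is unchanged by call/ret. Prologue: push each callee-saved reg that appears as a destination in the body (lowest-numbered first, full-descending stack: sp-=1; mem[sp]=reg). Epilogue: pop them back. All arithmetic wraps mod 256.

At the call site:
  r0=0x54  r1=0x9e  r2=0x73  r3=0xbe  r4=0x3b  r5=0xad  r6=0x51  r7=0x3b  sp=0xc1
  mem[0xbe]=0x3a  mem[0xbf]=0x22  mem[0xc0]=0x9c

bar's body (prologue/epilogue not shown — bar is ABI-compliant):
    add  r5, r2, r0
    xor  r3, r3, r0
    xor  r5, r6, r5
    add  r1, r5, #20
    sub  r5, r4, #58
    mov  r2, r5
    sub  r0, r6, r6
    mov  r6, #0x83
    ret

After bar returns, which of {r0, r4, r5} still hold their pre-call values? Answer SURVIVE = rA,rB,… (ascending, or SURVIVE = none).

prologue: push r0 → mem[0xc0]=0x54, sp=0xc0
prologue: push r6 → mem[0xbf]=0x51, sp=0xbf
body[0] add  r5, r2, r0 → r5=0xc7
body[1] xor  r3, r3, r0 → r3=0xea
body[2] xor  r5, r6, r5 → r5=0x96
body[3] add  r1, r5, #20 → r1=0xaa
body[4] sub  r5, r4, #58 → r5=0x01
body[5] mov  r2, r5 → r2=0x01
body[6] sub  r0, r6, r6 → r0=0x00
body[7] mov  r6, #0x83 → r6=0x83
epilogue: pop r6=0x51, sp=0xc0
epilogue: pop r0=0x54, sp=0xc1
r0: callee-saved, written=True
r4: caller-saved, written=False
r5: caller-saved, written=True

SURVIVE = r0,r4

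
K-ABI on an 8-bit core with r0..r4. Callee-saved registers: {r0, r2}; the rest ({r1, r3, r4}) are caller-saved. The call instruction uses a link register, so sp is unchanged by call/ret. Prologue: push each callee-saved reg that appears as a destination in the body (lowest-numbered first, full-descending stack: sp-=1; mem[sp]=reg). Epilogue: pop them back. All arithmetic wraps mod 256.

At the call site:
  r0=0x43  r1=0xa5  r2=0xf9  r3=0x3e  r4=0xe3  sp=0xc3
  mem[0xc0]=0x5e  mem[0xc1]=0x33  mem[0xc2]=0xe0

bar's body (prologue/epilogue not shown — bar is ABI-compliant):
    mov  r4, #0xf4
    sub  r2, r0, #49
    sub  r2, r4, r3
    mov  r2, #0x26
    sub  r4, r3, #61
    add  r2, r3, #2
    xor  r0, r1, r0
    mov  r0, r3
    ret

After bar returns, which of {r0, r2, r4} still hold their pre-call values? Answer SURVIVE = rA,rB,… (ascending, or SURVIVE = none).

prologue: push r0 → mem[0xc2]=0x43, sp=0xc2
prologue: push r2 → mem[0xc1]=0xf9, sp=0xc1
body[0] mov  r4, #0xf4 → r4=0xf4
body[1] sub  r2, r0, #49 → r2=0x12
body[2] sub  r2, r4, r3 → r2=0xb6
body[3] mov  r2, #0x26 → r2=0x26
body[4] sub  r4, r3, #61 → r4=0x01
body[5] add  r2, r3, #2 → r2=0x40
body[6] xor  r0, r1, r0 → r0=0xe6
body[7] mov  r0, r3 → r0=0x3e
epilogue: pop r2=0xf9, sp=0xc2
epilogue: pop r0=0x43, sp=0xc3
r0: callee-saved, written=True
r2: callee-saved, written=True
r4: caller-saved, written=True

SURVIVE = r0,r2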